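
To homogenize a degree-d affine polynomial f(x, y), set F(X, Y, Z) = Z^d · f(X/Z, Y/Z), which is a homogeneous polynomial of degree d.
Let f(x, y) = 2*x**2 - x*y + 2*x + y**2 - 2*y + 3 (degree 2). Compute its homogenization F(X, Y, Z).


F(X, Y, Z) = 2*X**2 - X*Y + 2*X*Z + Y**2 - 2*Y*Z + 3*Z**2

deg(f) = 2.
Substitute x = X/Z, y = Y/Z into f, then multiply by Z^2.
  monomial 2·x^2·y^0 ↦ 2·X^2·Y^0·Z^0.
  monomial -1·x^1·y^1 ↦ -1·X^1·Y^1·Z^0.
  monomial 2·x^1·y^0 ↦ 2·X^1·Y^0·Z^1.
  monomial 1·x^0·y^2 ↦ 1·X^0·Y^2·Z^0.
  monomial -2·x^0·y^1 ↦ -2·X^0·Y^1·Z^1.
  monomial 3·x^0·y^0 ↦ 3·X^0·Y^0·Z^2.
Collecting: F(X, Y, Z) = 2*X**2 - X*Y + 2*X*Z + Y**2 - 2*Y*Z + 3*Z**2.


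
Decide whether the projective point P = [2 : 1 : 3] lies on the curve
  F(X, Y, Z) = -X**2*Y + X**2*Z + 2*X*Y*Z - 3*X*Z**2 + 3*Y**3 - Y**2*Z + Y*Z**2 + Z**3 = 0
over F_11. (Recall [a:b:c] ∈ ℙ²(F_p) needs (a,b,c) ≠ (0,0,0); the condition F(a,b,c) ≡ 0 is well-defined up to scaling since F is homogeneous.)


F(2,1,3) ≡ 2 (mod 11); P is NOT on the curve.

Evaluate F(2, 1, 3) term-by-term (mod 11).
  -X**2*Y ↦ -1·4·1·1 = -4
  X**2*Z ↦ 1·4·1·3 = 12
  2*X*Y*Z ↦ 2·2·1·3 = 12
  -3*X*Z**2 ↦ -3·2·1·9 = -54
  3*Y**3 ↦ 3·1·1·1 = 3
  -Y**2*Z ↦ -1·1·1·3 = -3
  Y*Z**2 ↦ 1·1·1·9 = 9
  Z**3 ↦ 1·1·1·27 = 27
Sum: F(2, 1, 3) = (-4) + (12) + (12) + (-54) + (3) + (-3) + (9) + (27) = 2.
Reducing mod 11: 2 ≡ 2 (mod 11).
Since F(a, b, c) ≡ 2 ≠ 0 (mod 11), P does NOT lie on the curve.


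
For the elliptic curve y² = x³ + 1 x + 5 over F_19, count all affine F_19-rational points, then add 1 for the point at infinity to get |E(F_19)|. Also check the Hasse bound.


Affine points = {(0, 9), (0, 10), (1, 8), (1, 11), (3, 4), (3, 15), (4, 4), (4, 15), (11, 6), (11, 13), (12, 4), (12, 15), (13, 7), (13, 12)}; affine count = 14; |E(F_19)| = 15.

Discriminant check: Δ ∝ 4a³ + 27b² = 4·1³ + 27·5² = 4·1 + 27·25 ≡ 14 (mod 19). Nonzero ⇒ E is nonsingular.
For each x ∈ F_19, compute rhs = x³ + 1·x + 5 mod 19, then count y ∈ F_19 with y² ≡ rhs.
  x = 0: rhs = 5, matching y values: 9, 10 (2 points).
  x = 1: rhs = 7, matching y values: 8, 11 (2 points).
  x = 2: rhs = 15, matching y values: none (0 points).
  x = 3: rhs = 16, matching y values: 4, 15 (2 points).
  x = 4: rhs = 16, matching y values: 4, 15 (2 points).
  x = 5: rhs = 2, matching y values: none (0 points).
  x = 6: rhs = 18, matching y values: none (0 points).
  x = 7: rhs = 13, matching y values: none (0 points).
  x = 8: rhs = 12, matching y values: none (0 points).
  x = 9: rhs = 2, matching y values: none (0 points).
  x = 10: rhs = 8, matching y values: none (0 points).
  x = 11: rhs = 17, matching y values: 6, 13 (2 points).
  x = 12: rhs = 16, matching y values: 4, 15 (2 points).
  x = 13: rhs = 11, matching y values: 7, 12 (2 points).
  x = 14: rhs = 8, matching y values: none (0 points).
  x = 15: rhs = 13, matching y values: none (0 points).
  x = 16: rhs = 13, matching y values: none (0 points).
  x = 17: rhs = 14, matching y values: none (0 points).
  x = 18: rhs = 3, matching y values: none (0 points).
Total affine count: 14.
Full point count |E(F_19)| = 14 + 1 = 15.
Hasse bound: |15 − (19+1)| = |-5| = 5 ≤ 2√19 ≈ 8.7178 ✓.


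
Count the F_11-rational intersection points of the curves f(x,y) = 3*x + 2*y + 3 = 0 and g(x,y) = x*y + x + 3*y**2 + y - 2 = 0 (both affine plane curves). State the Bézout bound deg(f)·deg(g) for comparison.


Common zeros: {(6, 6), (7, 10)}; count = 2; Bézout bound = 2.

deg(f) = 1, deg(g) = 2, so Bézout bound = 2.
Scan x ∈ F_11. For each x, list the y ∈ F_11 with f(x, y) ≡ 0 and those with g(x, y) ≡ 0 (mod 11); the common zeros in that column are the intersection.
  x = 0: f ≡ 0 at y ∈ {4}; g ≡ 0 at y ∈ {8, 10}; common: ∅.
  x = 1: f ≡ 0 at y ∈ {8}; g ≡ 0 at y ∈ {4, 10}; common: ∅.
  x = 2: f ≡ 0 at y ∈ {1}; g ≡ 0 at y ∈ {0, 10}; common: ∅.
  x = 3: f ≡ 0 at y ∈ {5}; g ≡ 0 at y ∈ {7, 10}; common: ∅.
  x = 4: f ≡ 0 at y ∈ {9}; g ≡ 0 at y ∈ {3, 10}; common: ∅.
  x = 5: f ≡ 0 at y ∈ {2}; g ≡ 0 at y ∈ {10}; common: ∅.
  x = 6: f ≡ 0 at y ∈ {6}; g ≡ 0 at y ∈ {6, 10}; common: {6}.
  x = 7: f ≡ 0 at y ∈ {10}; g ≡ 0 at y ∈ {2, 10}; common: {10}.
  x = 8: f ≡ 0 at y ∈ {3}; g ≡ 0 at y ∈ {9, 10}; common: ∅.
  x = 9: f ≡ 0 at y ∈ {7}; g ≡ 0 at y ∈ {5, 10}; common: ∅.
  x = 10: f ≡ 0 at y ∈ {0}; g ≡ 0 at y ∈ {1, 10}; common: ∅.
Collecting: common zeros = {(6, 6), (7, 10)}, so the count is 2.
Comparison with the Bézout bound: 2 ≤ 2 = deg(f)·deg(g), as expected for curves with no common component (the bound is attained).


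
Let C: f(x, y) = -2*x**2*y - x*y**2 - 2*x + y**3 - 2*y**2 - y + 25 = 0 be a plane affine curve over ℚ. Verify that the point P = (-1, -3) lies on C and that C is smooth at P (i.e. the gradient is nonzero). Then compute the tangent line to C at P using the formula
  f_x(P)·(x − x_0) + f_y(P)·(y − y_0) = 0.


Tangent line at P: -23*x + 30*y + 67 = 0.

Step 1: f(-1, -3) = 0, so P lies on C.
Step 2: partial derivatives
  f_x(x, y) = -4*x*y - y**2 - 2, f_y(x, y) = -2*x**2 - 2*x*y + 3*y**2 - 4*y - 1.
  f_x(P) = -23, f_y(P) = 30 (gradient nonzero, so P is smooth).
Step 3: tangent line at P: -23·(x − -1) + 30·(y − -3) = 0.
Expanding: -23*x + 30*y + 67 = 0.


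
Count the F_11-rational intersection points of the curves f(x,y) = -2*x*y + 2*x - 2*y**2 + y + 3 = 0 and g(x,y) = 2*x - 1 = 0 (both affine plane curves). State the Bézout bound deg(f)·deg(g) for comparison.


Common zeros: ∅; count = 0; Bézout bound = 2.

deg(f) = 2, deg(g) = 1, so Bézout bound = 2.
Scan x ∈ F_11. For each x, list the y ∈ F_11 with f(x, y) ≡ 0 and those with g(x, y) ≡ 0 (mod 11); the common zeros in that column are the intersection.
  x = 0: f ≡ 0 at y ∈ {7, 10}; g ≡ 0 at y ∈ ∅; common: ∅.
  x = 1: f ≡ 0 at y ∈ ∅; g ≡ 0 at y ∈ ∅; common: ∅.
  x = 2: f ≡ 0 at y ∈ ∅; g ≡ 0 at y ∈ ∅; common: ∅.
  x = 3: f ≡ 0 at y ∈ {5, 9}; g ≡ 0 at y ∈ ∅; common: ∅.
  x = 4: f ≡ 0 at y ∈ {0, 2}; g ≡ 0 at y ∈ ∅; common: ∅.
  x = 5: f ≡ 0 at y ∈ {4, 8}; g ≡ 0 at y ∈ ∅; common: ∅.
  x = 6: f ≡ 0 at y ∈ ∅; g ≡ 0 at y ∈ {0, 1, 2, 3, 4, 5, 6, 7, 8, 9, 10}; common: ∅.
  x = 7: f ≡ 0 at y ∈ ∅; g ≡ 0 at y ∈ ∅; common: ∅.
  x = 8: f ≡ 0 at y ∈ {3, 6}; g ≡ 0 at y ∈ ∅; common: ∅.
  x = 9: f ≡ 0 at y ∈ ∅; g ≡ 0 at y ∈ ∅; common: ∅.
  x = 10: f ≡ 0 at y ∈ ∅; g ≡ 0 at y ∈ ∅; common: ∅.
Collecting: common zeros = ∅, so the count is 0.
Comparison with the Bézout bound: 0 ≤ 2 = deg(f)·deg(g), as expected for curves with no common component (the affine F_11-count falls short of the bound because intersections may lie at infinity, over extension fields, or carry multiplicity).


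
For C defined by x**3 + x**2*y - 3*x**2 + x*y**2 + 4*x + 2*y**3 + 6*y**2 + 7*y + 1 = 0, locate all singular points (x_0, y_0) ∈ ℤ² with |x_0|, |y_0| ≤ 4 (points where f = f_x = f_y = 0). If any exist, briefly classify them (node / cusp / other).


Singular points: {(1, -1)}; classification: node.

Compute partial derivatives:
  f_x = 3*x**2 + 2*x*y - 6*x + y**2 + 4.
  f_y = x**2 + 2*x*y + 6*y**2 + 12*y + 7.
Scan x_0 ∈ {−4, ..., 4}. For each x_0, f_y(x_0, y) is a polynomial in y; find its integer roots y ∈ {−4, ..., 4}, then test f_x and f at those candidates.
  x = -4: f_y(-4, y) = 6*y**2 + 4*y + 23; no integer root y with |y| ≤ 4.
  x = -3: f_y(-3, y) = 6*y**2 + 6*y + 16; no integer root y with |y| ≤ 4.
  x = -2: f_y(-2, y) = 6*y**2 + 8*y + 11; no integer root y with |y| ≤ 4.
  x = -1: f_y(-1, y) = 6*y**2 + 10*y + 8; no integer root y with |y| ≤ 4.
  x = 0: f_y(0, y) = 6*y**2 + 12*y + 7; no integer root y with |y| ≤ 4.
  x = 1: f_y(1, y) = 6*y**2 + 14*y + 8; vanishes at y ∈ {-1}. (1, -1): f_x = 0, f = 0 — SINGULAR.
  x = 2: f_y(2, y) = 6*y**2 + 16*y + 11; no integer root y with |y| ≤ 4.
  x = 3: f_y(3, y) = 6*y**2 + 18*y + 16; no integer root y with |y| ≤ 4.
  x = 4: f_y(4, y) = 6*y**2 + 20*y + 23; no integer root y with |y| ≤ 4.
Only singular point on the grid: (1, -1).
Classify: substitute x = 1 + u, y = -1 + v and expand: f = u**3 + u**2*v - u**2 + u*v**2 + 2*v**3 + v**2.
No constant or linear terms (consistent with a singular point). Quadratic part: -u**2 + v**2. Cubic part: u**3 + u**2*v + u*v**2 + 2*v**3.
The quadratic part v**2 - u**2 = (v − u)(v + u) splits into two distinct linear factors, so there are two distinct tangent lines y − -1 = ±(x − 1) — this is a node (ordinary double point).
Classification: node.


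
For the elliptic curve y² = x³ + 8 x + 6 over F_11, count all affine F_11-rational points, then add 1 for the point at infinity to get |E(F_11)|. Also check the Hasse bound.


Affine points = {(1, 2), (1, 9), (4, 5), (4, 6), (7, 3), (7, 8), (9, 2), (9, 9)}; affine count = 8; |E(F_11)| = 9.

Discriminant check: Δ ∝ 4a³ + 27b² = 4·8³ + 27·6² = 4·512 + 27·36 ≡ 6 (mod 11). Nonzero ⇒ E is nonsingular.
For each x ∈ F_11, compute rhs = x³ + 8·x + 6 mod 11, then count y ∈ F_11 with y² ≡ rhs.
  x = 0: rhs = 6, matching y values: none (0 points).
  x = 1: rhs = 4, matching y values: 2, 9 (2 points).
  x = 2: rhs = 8, matching y values: none (0 points).
  x = 3: rhs = 2, matching y values: none (0 points).
  x = 4: rhs = 3, matching y values: 5, 6 (2 points).
  x = 5: rhs = 6, matching y values: none (0 points).
  x = 6: rhs = 6, matching y values: none (0 points).
  x = 7: rhs = 9, matching y values: 3, 8 (2 points).
  x = 8: rhs = 10, matching y values: none (0 points).
  x = 9: rhs = 4, matching y values: 2, 9 (2 points).
  x = 10: rhs = 8, matching y values: none (0 points).
Total affine count: 8.
Full point count |E(F_11)| = 8 + 1 = 9.
Hasse bound: |9 − (11+1)| = |-3| = 3 ≤ 2√11 ≈ 6.6332 ✓.


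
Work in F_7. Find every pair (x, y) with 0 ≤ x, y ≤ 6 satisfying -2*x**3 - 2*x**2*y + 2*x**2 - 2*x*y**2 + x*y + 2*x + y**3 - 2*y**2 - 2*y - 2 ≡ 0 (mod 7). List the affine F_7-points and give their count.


Affine F_7-points: {(0, 5), (1, 0), (1, 2), (2, 4), (3, 1), (4, 2), (5, 5), (6, 0)}; count = 8.

For each of the 49 pairs (x, y) ∈ F_7², evaluate f(x, y) mod 7. Record the zeros.
  x = 0: [0↦5, 1↦2, 2↦1, 3↦1, 4↦1, 5↦0, 6↦4]  zeros at y ∈ {5}
  x = 1: [0↦0, 1↦1, 2↦0, 3↦3, 4↦2, 5↦3, 6↦5]  zeros at y ∈ {0, 2}
  x = 2: [0↦1, 1↦2, 2↦4, 3↦6, 4↦0, 5↦6, 6↦2]  zeros at y ∈ {4}
  x = 3: [0↦3, 1↦0, 2↦1, 3↦5, 4↦4, 5↦4, 6↦4]  zeros at y ∈ {1}
  x = 4: [0↦1, 1↦4, 2↦0, 3↦2, 4↦2, 5↦6, 6↦6]  zeros at y ∈ {2}
  x = 5: [0↦4, 1↦2, 2↦3, 3↦6, 4↦3, 5↦0, 6↦3]  zeros at y ∈ {5}
  x = 6: [0↦0, 1↦3, 2↦5, 3↦5, 4↦2, 5↦2, 6↦4]  zeros at y ∈ {0}
Collecting zeros: affine points = {(0, 5), (1, 0), (1, 2), (2, 4), (3, 1), (4, 2), (5, 5), (6, 0)}.
Total count |C(F_7)_aff| = 8.


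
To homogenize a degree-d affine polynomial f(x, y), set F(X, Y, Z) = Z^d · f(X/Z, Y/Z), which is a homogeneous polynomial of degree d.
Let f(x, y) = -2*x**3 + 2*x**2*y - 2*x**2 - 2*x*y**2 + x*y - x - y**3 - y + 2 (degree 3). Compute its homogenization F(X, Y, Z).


F(X, Y, Z) = -2*X**3 + 2*X**2*Y - 2*X**2*Z - 2*X*Y**2 + X*Y*Z - X*Z**2 - Y**3 - Y*Z**2 + 2*Z**3

deg(f) = 3.
Substitute x = X/Z, y = Y/Z into f, then multiply by Z^3.
  monomial -2·x^3·y^0 ↦ -2·X^3·Y^0·Z^0.
  monomial 2·x^2·y^1 ↦ 2·X^2·Y^1·Z^0.
  monomial -2·x^2·y^0 ↦ -2·X^2·Y^0·Z^1.
  monomial -2·x^1·y^2 ↦ -2·X^1·Y^2·Z^0.
  monomial 1·x^1·y^1 ↦ 1·X^1·Y^1·Z^1.
  monomial -1·x^1·y^0 ↦ -1·X^1·Y^0·Z^2.
  monomial -1·x^0·y^3 ↦ -1·X^0·Y^3·Z^0.
  monomial -1·x^0·y^1 ↦ -1·X^0·Y^1·Z^2.
  monomial 2·x^0·y^0 ↦ 2·X^0·Y^0·Z^3.
Collecting: F(X, Y, Z) = -2*X**3 + 2*X**2*Y - 2*X**2*Z - 2*X*Y**2 + X*Y*Z - X*Z**2 - Y**3 - Y*Z**2 + 2*Z**3.


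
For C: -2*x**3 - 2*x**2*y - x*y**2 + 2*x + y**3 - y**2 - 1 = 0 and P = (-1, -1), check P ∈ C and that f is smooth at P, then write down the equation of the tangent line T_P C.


Tangent line at P: -9*x + y - 8 = 0.

Step 1: f(-1, -1) = 0, so P lies on C.
Step 2: partial derivatives
  f_x(x, y) = -6*x**2 - 4*x*y - y**2 + 2, f_y(x, y) = -2*x**2 - 2*x*y + 3*y**2 - 2*y.
  f_x(P) = -9, f_y(P) = 1 (gradient nonzero, so P is smooth).
Step 3: tangent line at P: -9·(x − -1) + 1·(y − -1) = 0.
Expanding: -9*x + y - 8 = 0.


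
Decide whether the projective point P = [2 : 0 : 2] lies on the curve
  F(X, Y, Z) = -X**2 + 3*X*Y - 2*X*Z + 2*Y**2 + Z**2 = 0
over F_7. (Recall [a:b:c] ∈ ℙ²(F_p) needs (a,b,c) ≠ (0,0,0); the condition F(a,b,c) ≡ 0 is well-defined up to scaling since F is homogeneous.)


F(2,0,2) ≡ 6 (mod 7); P is NOT on the curve.

Evaluate F(2, 0, 2) term-by-term (mod 7).
  -X**2 ↦ -1·4·1·1 = -4
  3*X*Y ↦ 3·2·0·1 = 0
  -2*X*Z ↦ -2·2·1·2 = -8
  2*Y**2 ↦ 2·1·0·1 = 0
  Z**2 ↦ 1·1·1·4 = 4
Sum: F(2, 0, 2) = (-4) + (0) + (-8) + (0) + (4) = -8.
Reducing mod 7: -8 ≡ 6 (mod 7).
Since F(a, b, c) ≡ 6 ≠ 0 (mod 7), P does NOT lie on the curve.


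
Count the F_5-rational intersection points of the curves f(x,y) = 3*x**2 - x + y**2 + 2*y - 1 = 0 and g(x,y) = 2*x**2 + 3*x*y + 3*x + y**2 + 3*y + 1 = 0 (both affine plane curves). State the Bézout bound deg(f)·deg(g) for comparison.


Common zeros: ∅; count = 0; Bézout bound = 4.

deg(f) = 2, deg(g) = 2, so Bézout bound = 4.
Scan x ∈ F_5. For each x, list the y ∈ F_5 with f(x, y) ≡ 0 and those with g(x, y) ≡ 0 (mod 5); the common zeros in that column are the intersection.
  x = 0: f ≡ 0 at y ∈ ∅; g ≡ 0 at y ∈ {1}; common: ∅.
  x = 1: f ≡ 0 at y ∈ {4}; g ≡ 0 at y ∈ ∅; common: ∅.
  x = 2: f ≡ 0 at y ∈ ∅; g ≡ 0 at y ∈ {0, 1}; common: ∅.
  x = 3: f ≡ 0 at y ∈ ∅; g ≡ 0 at y ∈ ∅; common: ∅.
  x = 4: f ≡ 0 at y ∈ ∅; g ≡ 0 at y ∈ {0}; common: ∅.
Collecting: common zeros = ∅, so the count is 0.
Comparison with the Bézout bound: 0 ≤ 4 = deg(f)·deg(g), as expected for curves with no common component (the affine F_5-count falls short of the bound because intersections may lie at infinity, over extension fields, or carry multiplicity).


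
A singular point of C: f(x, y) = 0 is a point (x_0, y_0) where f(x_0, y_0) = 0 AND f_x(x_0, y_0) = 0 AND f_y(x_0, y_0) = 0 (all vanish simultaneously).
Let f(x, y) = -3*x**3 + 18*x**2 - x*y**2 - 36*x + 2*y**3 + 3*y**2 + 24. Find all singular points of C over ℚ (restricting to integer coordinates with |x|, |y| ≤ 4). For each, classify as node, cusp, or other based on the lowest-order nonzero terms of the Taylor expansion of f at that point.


Singular points: {(2, 0)}; classification: cusp.

Compute partial derivatives:
  f_x = -9*x**2 + 36*x - y**2 - 36.
  f_y = -2*x*y + 6*y**2 + 6*y.
Scan x_0 ∈ {−4, ..., 4}. For each x_0, f_y(x_0, y) is a polynomial in y; find its integer roots y ∈ {−4, ..., 4}, then test f_x and f at those candidates.
  x = -4: f_y(-4, y) = 6*y**2 + 14*y; vanishes at y ∈ {0}. (-4, 0): f_x = -324 ≠ 0.
  x = -3: f_y(-3, y) = 6*y**2 + 12*y; vanishes at y ∈ {-2, 0}. (-3, -2): f_x = -229 ≠ 0; (-3, 0): f_x = -225 ≠ 0.
  x = -2: f_y(-2, y) = 6*y**2 + 10*y; vanishes at y ∈ {0}. (-2, 0): f_x = -144 ≠ 0.
  x = -1: f_y(-1, y) = 6*y**2 + 8*y; vanishes at y ∈ {0}. (-1, 0): f_x = -81 ≠ 0.
  x = 0: f_y(0, y) = 6*y**2 + 6*y; vanishes at y ∈ {-1, 0}. (0, -1): f_x = -37 ≠ 0; (0, 0): f_x = -36 ≠ 0.
  x = 1: f_y(1, y) = 6*y**2 + 4*y; vanishes at y ∈ {0}. (1, 0): f_x = -9 ≠ 0.
  x = 2: f_y(2, y) = 6*y**2 + 2*y; vanishes at y ∈ {0}. (2, 0): f_x = 0, f = 0 — SINGULAR.
  x = 3: f_y(3, y) = 6*y**2; vanishes at y ∈ {0}. (3, 0): f_x = -9 ≠ 0.
  x = 4: f_y(4, y) = 6*y**2 - 2*y; vanishes at y ∈ {0}. (4, 0): f_x = -36 ≠ 0.
Only singular point on the grid: (2, 0).
Classify: substitute x = 2 + u, y = 0 + v and expand: f = -3*u**3 - u*v**2 + 2*v**3 + v**2.
No constant or linear terms (consistent with a singular point). Quadratic part: v**2. Cubic part: -3*u**3 - u*v**2 + 2*v**3.
The quadratic part v**2 is a perfect square, so there is a single (double) tangent line v = 0, i.e. y = 0. Restricting the cubic part to that line (v = 0) leaves -3*u**3 ≠ 0, so f is not divisible by v and the branch is v² ≈ 3*u**3 to lowest order — this is a cusp.
Classification: cusp.


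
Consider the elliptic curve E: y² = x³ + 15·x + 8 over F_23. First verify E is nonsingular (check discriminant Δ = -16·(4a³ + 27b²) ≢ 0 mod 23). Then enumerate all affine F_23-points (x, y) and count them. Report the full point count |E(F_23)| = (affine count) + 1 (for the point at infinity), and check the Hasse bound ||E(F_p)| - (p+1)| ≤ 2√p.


Affine points = {(0, 10), (0, 13), (1, 1), (1, 22), (2, 0), (5, 1), (5, 22), (10, 10), (10, 13), (11, 3), (11, 20), (13, 10), (13, 13), (14, 8), (14, 15), (17, 1), (17, 22), (21, 4), (21, 19)}; affine count = 19; |E(F_23)| = 20.

Discriminant check: Δ ∝ 4a³ + 27b² = 4·15³ + 27·8² = 4·3375 + 27·64 ≡ 2 (mod 23). Nonzero ⇒ E is nonsingular.
For each x ∈ F_23, compute rhs = x³ + 15·x + 8 mod 23, then count y ∈ F_23 with y² ≡ rhs.
  x = 0: rhs = 8, matching y values: 10, 13 (2 points).
  x = 1: rhs = 1, matching y values: 1, 22 (2 points).
  x = 2: rhs = 0, matching y values: 0 (1 points).
  x = 3: rhs = 11, matching y values: none (0 points).
  x = 4: rhs = 17, matching y values: none (0 points).
  x = 5: rhs = 1, matching y values: 1, 22 (2 points).
  x = 6: rhs = 15, matching y values: none (0 points).
  x = 7: rhs = 19, matching y values: none (0 points).
  x = 8: rhs = 19, matching y values: none (0 points).
  x = 9: rhs = 21, matching y values: none (0 points).
  x = 10: rhs = 8, matching y values: 10, 13 (2 points).
  x = 11: rhs = 9, matching y values: 3, 20 (2 points).
  x = 12: rhs = 7, matching y values: none (0 points).
  x = 13: rhs = 8, matching y values: 10, 13 (2 points).
  x = 14: rhs = 18, matching y values: 8, 15 (2 points).
  x = 15: rhs = 20, matching y values: none (0 points).
  x = 16: rhs = 20, matching y values: none (0 points).
  x = 17: rhs = 1, matching y values: 1, 22 (2 points).
  x = 18: rhs = 15, matching y values: none (0 points).
  x = 19: rhs = 22, matching y values: none (0 points).
  x = 20: rhs = 5, matching y values: none (0 points).
  x = 21: rhs = 16, matching y values: 4, 19 (2 points).
  x = 22: rhs = 15, matching y values: none (0 points).
Total affine count: 19.
Full point count |E(F_23)| = 19 + 1 = 20.
Hasse bound: |20 − (23+1)| = |-4| = 4 ≤ 2√23 ≈ 9.5917 ✓.


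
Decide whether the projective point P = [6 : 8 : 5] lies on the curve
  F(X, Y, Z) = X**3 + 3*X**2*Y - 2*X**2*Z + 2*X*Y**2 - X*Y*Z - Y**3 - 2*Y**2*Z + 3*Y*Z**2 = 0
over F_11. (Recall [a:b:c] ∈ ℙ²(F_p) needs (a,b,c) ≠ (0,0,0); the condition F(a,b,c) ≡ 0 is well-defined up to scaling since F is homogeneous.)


F(6,8,5) ≡ 3 (mod 11); P is NOT on the curve.

Evaluate F(6, 8, 5) term-by-term (mod 11).
  X**3 ↦ 1·216·1·1 = 216
  3*X**2*Y ↦ 3·36·8·1 = 864
  -2*X**2*Z ↦ -2·36·1·5 = -360
  2*X*Y**2 ↦ 2·6·64·1 = 768
  -X*Y*Z ↦ -1·6·8·5 = -240
  -Y**3 ↦ -1·1·512·1 = -512
  -2*Y**2*Z ↦ -2·1·64·5 = -640
  3*Y*Z**2 ↦ 3·1·8·25 = 600
Sum: F(6, 8, 5) = (216) + (864) + (-360) + (768) + (-240) + (-512) + (-640) + (600) = 696.
Reducing mod 11: 696 ≡ 3 (mod 11).
Since F(a, b, c) ≡ 3 ≠ 0 (mod 11), P does NOT lie on the curve.


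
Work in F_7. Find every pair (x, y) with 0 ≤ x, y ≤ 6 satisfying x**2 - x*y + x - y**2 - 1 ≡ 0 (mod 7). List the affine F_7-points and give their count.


Affine F_7-points: {(3, 1), (3, 3), (4, 1), (4, 2), (5, 4), (5, 5), (6, 3), (6, 5)}; count = 8.

For each of the 49 pairs (x, y) ∈ F_7², evaluate f(x, y) mod 7. Record the zeros.
  x = 0: [0↦6, 1↦5, 2↦2, 3↦4, 4↦4, 5↦2, 6↦5]  zeros at y ∈ ∅
  x = 1: [0↦1, 1↦6, 2↦2, 3↦3, 4↦2, 5↦6, 6↦1]  zeros at y ∈ ∅
  x = 2: [0↦5, 1↦2, 2↦4, 3↦4, 4↦2, 5↦5, 6↦6]  zeros at y ∈ ∅
  x = 3: [0↦4, 1↦0, 2↦1, 3↦0, 4↦4, 5↦6, 6↦6]  zeros at y ∈ {1, 3}
  x = 4: [0↦5, 1↦0, 2↦0, 3↦5, 4↦1, 5↦2, 6↦1]  zeros at y ∈ {1, 2}
  x = 5: [0↦1, 1↦2, 2↦1, 3↦5, 4↦0, 5↦0, 6↦5]  zeros at y ∈ {4, 5}
  x = 6: [0↦6, 1↦6, 2↦4, 3↦0, 4↦1, 5↦0, 6↦4]  zeros at y ∈ {3, 5}
Collecting zeros: affine points = {(3, 1), (3, 3), (4, 1), (4, 2), (5, 4), (5, 5), (6, 3), (6, 5)}.
Total count |C(F_7)_aff| = 8.


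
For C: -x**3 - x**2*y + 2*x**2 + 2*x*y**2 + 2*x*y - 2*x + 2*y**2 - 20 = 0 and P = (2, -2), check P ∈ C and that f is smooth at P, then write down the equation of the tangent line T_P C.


Tangent line at P: 6*x - 24*y - 60 = 0.

Step 1: f(2, -2) = 0, so P lies on C.
Step 2: partial derivatives
  f_x(x, y) = -3*x**2 - 2*x*y + 4*x + 2*y**2 + 2*y - 2, f_y(x, y) = -x**2 + 4*x*y + 2*x + 4*y.
  f_x(P) = 6, f_y(P) = -24 (gradient nonzero, so P is smooth).
Step 3: tangent line at P: 6·(x − 2) + -24·(y − -2) = 0.
Expanding: 6*x - 24*y - 60 = 0.


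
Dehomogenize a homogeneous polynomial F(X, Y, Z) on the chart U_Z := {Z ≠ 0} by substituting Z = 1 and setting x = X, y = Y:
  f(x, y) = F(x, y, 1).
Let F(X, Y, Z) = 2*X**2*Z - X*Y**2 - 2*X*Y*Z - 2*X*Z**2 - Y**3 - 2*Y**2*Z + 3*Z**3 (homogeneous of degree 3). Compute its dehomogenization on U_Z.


f(x, y) = 2*x**2 - x*y**2 - 2*x*y - 2*x - y**3 - 2*y**2 + 3

On U_Z we set Z = 1. Each monomial c·X^i·Y^j·Z^k in F becomes c·x^i·y^j·1^k = c·x^i·y^j.
Substituting Z = 1: F(X, Y, 1) = 2*x**2 - x*y**2 - 2*x*y - 2*x - y**3 - 2*y**2 + 3.
Note: deg(f) ≤ deg(F) = 3; strict inequality happens when F is divisible by Z (lost terms).


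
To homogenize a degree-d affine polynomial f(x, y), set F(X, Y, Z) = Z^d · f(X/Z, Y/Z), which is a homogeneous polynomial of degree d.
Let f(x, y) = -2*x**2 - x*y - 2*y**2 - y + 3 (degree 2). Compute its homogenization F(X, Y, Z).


F(X, Y, Z) = -2*X**2 - X*Y - 2*Y**2 - Y*Z + 3*Z**2

deg(f) = 2.
Substitute x = X/Z, y = Y/Z into f, then multiply by Z^2.
  monomial -2·x^2·y^0 ↦ -2·X^2·Y^0·Z^0.
  monomial -1·x^1·y^1 ↦ -1·X^1·Y^1·Z^0.
  monomial -2·x^0·y^2 ↦ -2·X^0·Y^2·Z^0.
  monomial -1·x^0·y^1 ↦ -1·X^0·Y^1·Z^1.
  monomial 3·x^0·y^0 ↦ 3·X^0·Y^0·Z^2.
Collecting: F(X, Y, Z) = -2*X**2 - X*Y - 2*Y**2 - Y*Z + 3*Z**2.


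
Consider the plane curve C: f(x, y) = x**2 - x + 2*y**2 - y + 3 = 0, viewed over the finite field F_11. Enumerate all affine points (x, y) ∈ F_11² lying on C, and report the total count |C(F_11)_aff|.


Affine F_11-points: {(2, 2), (2, 4), (5, 8), (5, 9), (6, 0), (6, 6), (7, 8), (7, 9), (10, 2), (10, 4)}; count = 10.

For each of the 121 pairs (x, y) ∈ F_11², evaluate f(x, y) mod 11. Record the zeros.
  x = 0: [0↦3, 1↦4, 2↦9, 3↦7, 4↦9, 5↦4, 6↦3, 7↦6, 8↦2, 9↦2, 10↦6]  zeros at y ∈ ∅
  x = 1: [0↦3, 1↦4, 2↦9, 3↦7, 4↦9, 5↦4, 6↦3, 7↦6, 8↦2, 9↦2, 10↦6]  zeros at y ∈ ∅
  x = 2: [0↦5, 1↦6, 2↦0, 3↦9, 4↦0, 5↦6, 6↦5, 7↦8, 8↦4, 9↦4, 10↦8]  zeros at y ∈ {2, 4}
  x = 3: [0↦9, 1↦10, 2↦4, 3↦2, 4↦4, 5↦10, 6↦9, 7↦1, 8↦8, 9↦8, 10↦1]  zeros at y ∈ ∅
  x = 4: [0↦4, 1↦5, 2↦10, 3↦8, 4↦10, 5↦5, 6↦4, 7↦7, 8↦3, 9↦3, 10↦7]  zeros at y ∈ ∅
  x = 5: [0↦1, 1↦2, 2↦7, 3↦5, 4↦7, 5↦2, 6↦1, 7↦4, 8↦0, 9↦0, 10↦4]  zeros at y ∈ {8, 9}
  x = 6: [0↦0, 1↦1, 2↦6, 3↦4, 4↦6, 5↦1, 6↦0, 7↦3, 8↦10, 9↦10, 10↦3]  zeros at y ∈ {0, 6}
  x = 7: [0↦1, 1↦2, 2↦7, 3↦5, 4↦7, 5↦2, 6↦1, 7↦4, 8↦0, 9↦0, 10↦4]  zeros at y ∈ {8, 9}
  x = 8: [0↦4, 1↦5, 2↦10, 3↦8, 4↦10, 5↦5, 6↦4, 7↦7, 8↦3, 9↦3, 10↦7]  zeros at y ∈ ∅
  x = 9: [0↦9, 1↦10, 2↦4, 3↦2, 4↦4, 5↦10, 6↦9, 7↦1, 8↦8, 9↦8, 10↦1]  zeros at y ∈ ∅
  x = 10: [0↦5, 1↦6, 2↦0, 3↦9, 4↦0, 5↦6, 6↦5, 7↦8, 8↦4, 9↦4, 10↦8]  zeros at y ∈ {2, 4}
Collecting zeros: affine points = {(2, 2), (2, 4), (5, 8), (5, 9), (6, 0), (6, 6), (7, 8), (7, 9), (10, 2), (10, 4)}.
Total count |C(F_11)_aff| = 10.


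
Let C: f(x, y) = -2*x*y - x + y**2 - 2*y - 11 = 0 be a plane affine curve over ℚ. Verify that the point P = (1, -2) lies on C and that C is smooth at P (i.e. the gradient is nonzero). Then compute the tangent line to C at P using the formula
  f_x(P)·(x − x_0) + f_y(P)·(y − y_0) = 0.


Tangent line at P: 3*x - 8*y - 19 = 0.

Step 1: f(1, -2) = 0, so P lies on C.
Step 2: partial derivatives
  f_x(x, y) = -2*y - 1, f_y(x, y) = -2*x + 2*y - 2.
  f_x(P) = 3, f_y(P) = -8 (gradient nonzero, so P is smooth).
Step 3: tangent line at P: 3·(x − 1) + -8·(y − -2) = 0.
Expanding: 3*x - 8*y - 19 = 0.


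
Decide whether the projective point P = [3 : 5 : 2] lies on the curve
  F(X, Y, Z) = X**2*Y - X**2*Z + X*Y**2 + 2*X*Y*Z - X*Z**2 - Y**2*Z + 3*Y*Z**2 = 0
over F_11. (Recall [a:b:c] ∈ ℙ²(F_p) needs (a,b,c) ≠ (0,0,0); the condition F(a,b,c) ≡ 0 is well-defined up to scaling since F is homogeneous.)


F(3,5,2) ≡ 6 (mod 11); P is NOT on the curve.

Evaluate F(3, 5, 2) term-by-term (mod 11).
  X**2*Y ↦ 1·9·5·1 = 45
  -X**2*Z ↦ -1·9·1·2 = -18
  X*Y**2 ↦ 1·3·25·1 = 75
  2*X*Y*Z ↦ 2·3·5·2 = 60
  -X*Z**2 ↦ -1·3·1·4 = -12
  -Y**2*Z ↦ -1·1·25·2 = -50
  3*Y*Z**2 ↦ 3·1·5·4 = 60
Sum: F(3, 5, 2) = (45) + (-18) + (75) + (60) + (-12) + (-50) + (60) = 160.
Reducing mod 11: 160 ≡ 6 (mod 11).
Since F(a, b, c) ≡ 6 ≠ 0 (mod 11), P does NOT lie on the curve.


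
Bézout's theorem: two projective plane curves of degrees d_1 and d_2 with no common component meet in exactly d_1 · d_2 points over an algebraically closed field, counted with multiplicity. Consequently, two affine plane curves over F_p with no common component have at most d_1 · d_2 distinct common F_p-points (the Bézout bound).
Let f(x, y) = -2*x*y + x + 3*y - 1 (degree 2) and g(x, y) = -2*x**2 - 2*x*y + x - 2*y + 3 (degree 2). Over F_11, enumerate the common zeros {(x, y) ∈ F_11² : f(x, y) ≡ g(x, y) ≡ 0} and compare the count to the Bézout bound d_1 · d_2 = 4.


Common zeros: {(10, 7)}; count = 1; Bézout bound = 4.

deg(f) = 2, deg(g) = 2, so Bézout bound = 4.
Scan x ∈ F_11. For each x, list the y ∈ F_11 with f(x, y) ≡ 0 and those with g(x, y) ≡ 0 (mod 11); the common zeros in that column are the intersection.
  x = 0: f ≡ 0 at y ∈ {4}; g ≡ 0 at y ∈ {7}; common: ∅.
  x = 1: f ≡ 0 at y ∈ {0}; g ≡ 0 at y ∈ {6}; common: ∅.
  x = 2: f ≡ 0 at y ∈ {1}; g ≡ 0 at y ∈ {5}; common: ∅.
  x = 3: f ≡ 0 at y ∈ {8}; g ≡ 0 at y ∈ {4}; common: ∅.
  x = 4: f ≡ 0 at y ∈ {5}; g ≡ 0 at y ∈ {3}; common: ∅.
  x = 5: f ≡ 0 at y ∈ {10}; g ≡ 0 at y ∈ {2}; common: ∅.
  x = 6: f ≡ 0 at y ∈ {3}; g ≡ 0 at y ∈ {1}; common: ∅.
  x = 7: f ≡ 0 at y ∈ ∅; g ≡ 0 at y ∈ {0}; common: ∅.
  x = 8: f ≡ 0 at y ∈ {9}; g ≡ 0 at y ∈ {10}; common: ∅.
  x = 9: f ≡ 0 at y ∈ {2}; g ≡ 0 at y ∈ {9}; common: ∅.
  x = 10: f ≡ 0 at y ∈ {7}; g ≡ 0 at y ∈ {0, 1, 2, 3, 4, 5, 6, 7, 8, 9, 10}; common: {7}.
Collecting: common zeros = {(10, 7)}, so the count is 1.
Comparison with the Bézout bound: 1 ≤ 4 = deg(f)·deg(g), as expected for curves with no common component (the affine F_11-count falls short of the bound because intersections may lie at infinity, over extension fields, or carry multiplicity).


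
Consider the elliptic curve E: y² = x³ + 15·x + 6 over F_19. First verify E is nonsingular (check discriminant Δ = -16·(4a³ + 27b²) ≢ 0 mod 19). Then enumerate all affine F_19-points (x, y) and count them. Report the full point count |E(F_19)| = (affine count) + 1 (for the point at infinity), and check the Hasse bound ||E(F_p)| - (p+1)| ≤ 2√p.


Affine points = {(0, 5), (0, 14), (2, 5), (2, 14), (4, 4), (4, 15), (5, 4), (5, 15), (7, 6), (7, 13), (8, 7), (8, 12), (10, 4), (10, 15), (11, 1), (11, 18), (13, 2), (13, 17), (17, 5), (17, 14), (18, 3), (18, 16)}; affine count = 22; |E(F_19)| = 23.

Discriminant check: Δ ∝ 4a³ + 27b² = 4·15³ + 27·6² = 4·3375 + 27·36 ≡ 13 (mod 19). Nonzero ⇒ E is nonsingular.
For each x ∈ F_19, compute rhs = x³ + 15·x + 6 mod 19, then count y ∈ F_19 with y² ≡ rhs.
  x = 0: rhs = 6, matching y values: 5, 14 (2 points).
  x = 1: rhs = 3, matching y values: none (0 points).
  x = 2: rhs = 6, matching y values: 5, 14 (2 points).
  x = 3: rhs = 2, matching y values: none (0 points).
  x = 4: rhs = 16, matching y values: 4, 15 (2 points).
  x = 5: rhs = 16, matching y values: 4, 15 (2 points).
  x = 6: rhs = 8, matching y values: none (0 points).
  x = 7: rhs = 17, matching y values: 6, 13 (2 points).
  x = 8: rhs = 11, matching y values: 7, 12 (2 points).
  x = 9: rhs = 15, matching y values: none (0 points).
  x = 10: rhs = 16, matching y values: 4, 15 (2 points).
  x = 11: rhs = 1, matching y values: 1, 18 (2 points).
  x = 12: rhs = 14, matching y values: none (0 points).
  x = 13: rhs = 4, matching y values: 2, 17 (2 points).
  x = 14: rhs = 15, matching y values: none (0 points).
  x = 15: rhs = 15, matching y values: none (0 points).
  x = 16: rhs = 10, matching y values: none (0 points).
  x = 17: rhs = 6, matching y values: 5, 14 (2 points).
  x = 18: rhs = 9, matching y values: 3, 16 (2 points).
Total affine count: 22.
Full point count |E(F_19)| = 22 + 1 = 23.
Hasse bound: |23 − (19+1)| = |3| = 3 ≤ 2√19 ≈ 8.7178 ✓.


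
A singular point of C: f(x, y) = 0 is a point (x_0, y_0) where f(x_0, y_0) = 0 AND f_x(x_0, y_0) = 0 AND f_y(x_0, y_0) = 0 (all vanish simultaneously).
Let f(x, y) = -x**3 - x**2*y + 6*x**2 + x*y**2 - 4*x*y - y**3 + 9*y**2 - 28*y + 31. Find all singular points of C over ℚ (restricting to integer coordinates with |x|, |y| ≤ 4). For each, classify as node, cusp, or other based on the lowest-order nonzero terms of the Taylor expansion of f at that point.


Singular points: {(1, 3)}; classification: cusp.

Compute partial derivatives:
  f_x = -3*x**2 - 2*x*y + 12*x + y**2 - 4*y.
  f_y = -x**2 + 2*x*y - 4*x - 3*y**2 + 18*y - 28.
Scan x_0 ∈ {−4, ..., 4}. For each x_0, f_y(x_0, y) is a polynomial in y; find its integer roots y ∈ {−4, ..., 4}, then test f_x and f at those candidates.
  x = -4: f_y(-4, y) = -3*y**2 + 10*y - 28; no integer root y with |y| ≤ 4.
  x = -3: f_y(-3, y) = -3*y**2 + 12*y - 25; no integer root y with |y| ≤ 4.
  x = -2: f_y(-2, y) = -3*y**2 + 14*y - 24; no integer root y with |y| ≤ 4.
  x = -1: f_y(-1, y) = -3*y**2 + 16*y - 25; no integer root y with |y| ≤ 4.
  x = 0: f_y(0, y) = -3*y**2 + 18*y - 28; no integer root y with |y| ≤ 4.
  x = 1: f_y(1, y) = -3*y**2 + 20*y - 33; vanishes at y ∈ {3}. (1, 3): f_x = 0, f = 0 — SINGULAR.
  x = 2: f_y(2, y) = -3*y**2 + 22*y - 40; vanishes at y ∈ {4}. (2, 4): f_x = -4 ≠ 0.
  x = 3: f_y(3, y) = -3*y**2 + 24*y - 49; no integer root y with |y| ≤ 4.
  x = 4: f_y(4, y) = -3*y**2 + 26*y - 60; no integer root y with |y| ≤ 4.
Only singular point on the grid: (1, 3).
Classify: substitute x = 1 + u, y = 3 + v and expand: f = -u**3 - u**2*v + u*v**2 - v**3 + v**2.
No constant or linear terms (consistent with a singular point). Quadratic part: v**2. Cubic part: -u**3 - u**2*v + u*v**2 - v**3.
The quadratic part v**2 is a perfect square, so there is a single (double) tangent line v = 0, i.e. y = 3. Restricting the cubic part to that line (v = 0) leaves -u**3 ≠ 0, so f is not divisible by v and the branch is v² ≈ u**3 to lowest order — this is a cusp.
Classification: cusp.


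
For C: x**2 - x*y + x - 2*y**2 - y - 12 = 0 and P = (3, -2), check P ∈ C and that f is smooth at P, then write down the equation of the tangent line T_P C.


Tangent line at P: 9*x + 4*y - 19 = 0.

Step 1: f(3, -2) = 0, so P lies on C.
Step 2: partial derivatives
  f_x(x, y) = 2*x - y + 1, f_y(x, y) = -x - 4*y - 1.
  f_x(P) = 9, f_y(P) = 4 (gradient nonzero, so P is smooth).
Step 3: tangent line at P: 9·(x − 3) + 4·(y − -2) = 0.
Expanding: 9*x + 4*y - 19 = 0.


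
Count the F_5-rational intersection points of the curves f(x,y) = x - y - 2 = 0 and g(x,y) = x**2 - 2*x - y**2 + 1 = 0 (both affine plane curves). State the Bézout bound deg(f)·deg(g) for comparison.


Common zeros: {(4, 2)}; count = 1; Bézout bound = 2.

deg(f) = 1, deg(g) = 2, so Bézout bound = 2.
Scan x ∈ F_5. For each x, list the y ∈ F_5 with f(x, y) ≡ 0 and those with g(x, y) ≡ 0 (mod 5); the common zeros in that column are the intersection.
  x = 0: f ≡ 0 at y ∈ {3}; g ≡ 0 at y ∈ {1, 4}; common: ∅.
  x = 1: f ≡ 0 at y ∈ {4}; g ≡ 0 at y ∈ {0}; common: ∅.
  x = 2: f ≡ 0 at y ∈ {0}; g ≡ 0 at y ∈ {1, 4}; common: ∅.
  x = 3: f ≡ 0 at y ∈ {1}; g ≡ 0 at y ∈ {2, 3}; common: ∅.
  x = 4: f ≡ 0 at y ∈ {2}; g ≡ 0 at y ∈ {2, 3}; common: {2}.
Collecting: common zeros = {(4, 2)}, so the count is 1.
Comparison with the Bézout bound: 1 ≤ 2 = deg(f)·deg(g), as expected for curves with no common component (the affine F_5-count falls short of the bound because intersections may lie at infinity, over extension fields, or carry multiplicity).


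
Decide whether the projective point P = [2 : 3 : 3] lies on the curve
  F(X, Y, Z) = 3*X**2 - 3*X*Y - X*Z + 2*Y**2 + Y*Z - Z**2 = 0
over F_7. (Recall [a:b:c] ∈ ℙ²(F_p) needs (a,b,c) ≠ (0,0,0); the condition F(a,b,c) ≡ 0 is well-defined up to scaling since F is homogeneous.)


F(2,3,3) ≡ 6 (mod 7); P is NOT on the curve.

Evaluate F(2, 3, 3) term-by-term (mod 7).
  3*X**2 ↦ 3·4·1·1 = 12
  -3*X*Y ↦ -3·2·3·1 = -18
  -X*Z ↦ -1·2·1·3 = -6
  2*Y**2 ↦ 2·1·9·1 = 18
  Y*Z ↦ 1·1·3·3 = 9
  -Z**2 ↦ -1·1·1·9 = -9
Sum: F(2, 3, 3) = (12) + (-18) + (-6) + (18) + (9) + (-9) = 6.
Reducing mod 7: 6 ≡ 6 (mod 7).
Since F(a, b, c) ≡ 6 ≠ 0 (mod 7), P does NOT lie on the curve.


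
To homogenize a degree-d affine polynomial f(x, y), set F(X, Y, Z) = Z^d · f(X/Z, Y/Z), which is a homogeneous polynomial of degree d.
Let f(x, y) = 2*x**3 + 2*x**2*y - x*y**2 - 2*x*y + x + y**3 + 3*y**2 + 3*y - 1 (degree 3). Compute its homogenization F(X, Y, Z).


F(X, Y, Z) = 2*X**3 + 2*X**2*Y - X*Y**2 - 2*X*Y*Z + X*Z**2 + Y**3 + 3*Y**2*Z + 3*Y*Z**2 - Z**3

deg(f) = 3.
Substitute x = X/Z, y = Y/Z into f, then multiply by Z^3.
  monomial 2·x^3·y^0 ↦ 2·X^3·Y^0·Z^0.
  monomial 2·x^2·y^1 ↦ 2·X^2·Y^1·Z^0.
  monomial -1·x^1·y^2 ↦ -1·X^1·Y^2·Z^0.
  monomial -2·x^1·y^1 ↦ -2·X^1·Y^1·Z^1.
  monomial 1·x^1·y^0 ↦ 1·X^1·Y^0·Z^2.
  monomial 1·x^0·y^3 ↦ 1·X^0·Y^3·Z^0.
  monomial 3·x^0·y^2 ↦ 3·X^0·Y^2·Z^1.
  monomial 3·x^0·y^1 ↦ 3·X^0·Y^1·Z^2.
  monomial -1·x^0·y^0 ↦ -1·X^0·Y^0·Z^3.
Collecting: F(X, Y, Z) = 2*X**3 + 2*X**2*Y - X*Y**2 - 2*X*Y*Z + X*Z**2 + Y**3 + 3*Y**2*Z + 3*Y*Z**2 - Z**3.


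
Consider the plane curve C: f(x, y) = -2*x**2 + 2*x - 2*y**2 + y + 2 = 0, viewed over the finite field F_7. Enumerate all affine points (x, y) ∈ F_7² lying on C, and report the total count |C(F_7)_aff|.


Affine F_7-points: {(4, 2)}; count = 1.

For each of the 49 pairs (x, y) ∈ F_7², evaluate f(x, y) mod 7. Record the zeros.
  x = 0: [0↦2, 1↦1, 2↦3, 3↦1, 4↦2, 5↦6, 6↦6]  zeros at y ∈ ∅
  x = 1: [0↦2, 1↦1, 2↦3, 3↦1, 4↦2, 5↦6, 6↦6]  zeros at y ∈ ∅
  x = 2: [0↦5, 1↦4, 2↦6, 3↦4, 4↦5, 5↦2, 6↦2]  zeros at y ∈ ∅
  x = 3: [0↦4, 1↦3, 2↦5, 3↦3, 4↦4, 5↦1, 6↦1]  zeros at y ∈ ∅
  x = 4: [0↦6, 1↦5, 2↦0, 3↦5, 4↦6, 5↦3, 6↦3]  zeros at y ∈ {2}
  x = 5: [0↦4, 1↦3, 2↦5, 3↦3, 4↦4, 5↦1, 6↦1]  zeros at y ∈ ∅
  x = 6: [0↦5, 1↦4, 2↦6, 3↦4, 4↦5, 5↦2, 6↦2]  zeros at y ∈ ∅
Collecting zeros: affine points = {(4, 2)}.
Total count |C(F_7)_aff| = 1.


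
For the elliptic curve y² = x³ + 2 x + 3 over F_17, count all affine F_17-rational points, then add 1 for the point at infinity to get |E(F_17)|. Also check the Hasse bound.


Affine points = {(2, 7), (2, 10), (3, 6), (3, 11), (5, 6), (5, 11), (8, 2), (8, 15), (9, 6), (9, 11), (11, 8), (11, 9), (12, 2), (12, 15), (13, 4), (13, 13), (14, 2), (14, 15), (15, 5), (15, 12), (16, 0)}; affine count = 21; |E(F_17)| = 22.

Discriminant check: Δ ∝ 4a³ + 27b² = 4·2³ + 27·3² = 4·8 + 27·9 ≡ 3 (mod 17). Nonzero ⇒ E is nonsingular.
For each x ∈ F_17, compute rhs = x³ + 2·x + 3 mod 17, then count y ∈ F_17 with y² ≡ rhs.
  x = 0: rhs = 3, matching y values: none (0 points).
  x = 1: rhs = 6, matching y values: none (0 points).
  x = 2: rhs = 15, matching y values: 7, 10 (2 points).
  x = 3: rhs = 2, matching y values: 6, 11 (2 points).
  x = 4: rhs = 7, matching y values: none (0 points).
  x = 5: rhs = 2, matching y values: 6, 11 (2 points).
  x = 6: rhs = 10, matching y values: none (0 points).
  x = 7: rhs = 3, matching y values: none (0 points).
  x = 8: rhs = 4, matching y values: 2, 15 (2 points).
  x = 9: rhs = 2, matching y values: 6, 11 (2 points).
  x = 10: rhs = 3, matching y values: none (0 points).
  x = 11: rhs = 13, matching y values: 8, 9 (2 points).
  x = 12: rhs = 4, matching y values: 2, 15 (2 points).
  x = 13: rhs = 16, matching y values: 4, 13 (2 points).
  x = 14: rhs = 4, matching y values: 2, 15 (2 points).
  x = 15: rhs = 8, matching y values: 5, 12 (2 points).
  x = 16: rhs = 0, matching y values: 0 (1 points).
Total affine count: 21.
Full point count |E(F_17)| = 21 + 1 = 22.
Hasse bound: |22 − (17+1)| = |4| = 4 ≤ 2√17 ≈ 8.2462 ✓.


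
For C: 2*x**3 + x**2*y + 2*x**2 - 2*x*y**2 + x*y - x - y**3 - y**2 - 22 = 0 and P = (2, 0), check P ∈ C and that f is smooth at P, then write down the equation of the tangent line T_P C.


Tangent line at P: 31*x + 6*y - 62 = 0.

Step 1: f(2, 0) = 0, so P lies on C.
Step 2: partial derivatives
  f_x(x, y) = 6*x**2 + 2*x*y + 4*x - 2*y**2 + y - 1, f_y(x, y) = x**2 - 4*x*y + x - 3*y**2 - 2*y.
  f_x(P) = 31, f_y(P) = 6 (gradient nonzero, so P is smooth).
Step 3: tangent line at P: 31·(x − 2) + 6·(y − 0) = 0.
Expanding: 31*x + 6*y - 62 = 0.


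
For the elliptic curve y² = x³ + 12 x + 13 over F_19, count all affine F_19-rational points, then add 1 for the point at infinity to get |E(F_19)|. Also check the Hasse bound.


Affine points = {(1, 8), (1, 11), (2, 8), (2, 11), (3, 0), (4, 7), (4, 12), (6, 4), (6, 15), (12, 2), (12, 17), (16, 8), (16, 11), (17, 0), (18, 0)}; affine count = 15; |E(F_19)| = 16.

Discriminant check: Δ ∝ 4a³ + 27b² = 4·12³ + 27·13² = 4·1728 + 27·169 ≡ 18 (mod 19). Nonzero ⇒ E is nonsingular.
For each x ∈ F_19, compute rhs = x³ + 12·x + 13 mod 19, then count y ∈ F_19 with y² ≡ rhs.
  x = 0: rhs = 13, matching y values: none (0 points).
  x = 1: rhs = 7, matching y values: 8, 11 (2 points).
  x = 2: rhs = 7, matching y values: 8, 11 (2 points).
  x = 3: rhs = 0, matching y values: 0 (1 points).
  x = 4: rhs = 11, matching y values: 7, 12 (2 points).
  x = 5: rhs = 8, matching y values: none (0 points).
  x = 6: rhs = 16, matching y values: 4, 15 (2 points).
  x = 7: rhs = 3, matching y values: none (0 points).
  x = 8: rhs = 13, matching y values: none (0 points).
  x = 9: rhs = 14, matching y values: none (0 points).
  x = 10: rhs = 12, matching y values: none (0 points).
  x = 11: rhs = 13, matching y values: none (0 points).
  x = 12: rhs = 4, matching y values: 2, 17 (2 points).
  x = 13: rhs = 10, matching y values: none (0 points).
  x = 14: rhs = 18, matching y values: none (0 points).
  x = 15: rhs = 15, matching y values: none (0 points).
  x = 16: rhs = 7, matching y values: 8, 11 (2 points).
  x = 17: rhs = 0, matching y values: 0 (1 points).
  x = 18: rhs = 0, matching y values: 0 (1 points).
Total affine count: 15.
Full point count |E(F_19)| = 15 + 1 = 16.
Hasse bound: |16 − (19+1)| = |-4| = 4 ≤ 2√19 ≈ 8.7178 ✓.


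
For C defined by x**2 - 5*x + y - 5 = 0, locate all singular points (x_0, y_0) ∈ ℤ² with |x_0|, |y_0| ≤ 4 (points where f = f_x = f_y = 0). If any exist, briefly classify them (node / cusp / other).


No singular points in the scanned grid; C is smooth there.

Compute partial derivatives:
  f_x = 2*x - 5.
  f_y = 1.
f_y = 1 is a nonzero constant, so f_y never vanishes: no point (x, y) can satisfy f = f_x = f_y = 0. In particular no (x, y) ∈ {−4, ..., 4}² is singular; the curve is smooth.
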